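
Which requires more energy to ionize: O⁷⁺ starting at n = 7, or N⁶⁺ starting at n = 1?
N⁶⁺ at n = 1 (E = -666.68 eV)

Using E_n = -13.6057 Z² / n² eV:

O⁷⁺ (Z = 8) at n = 7:
E = -13.6057 × 8² / 7² = -13.6057 × 64 / 49 = -17.77071 eV

N⁶⁺ (Z = 7) at n = 1:
E = -13.6057 × 7² / 1² = -13.6057 × 49 / 1 = -666.67930 eV

Since -666.67930 eV < -17.77071 eV,
N⁶⁺ at n = 1 is more tightly bound (requires more energy to ionize).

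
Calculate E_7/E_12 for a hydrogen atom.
2.93878

Using E_n = -13.6057 Z² / n² eV with Z = 1:

E_7 = -13.6057 / 7² = -13.6057 / 49 = -0.27766734694 eV
E_12 = -13.6057 / 12² = -13.6057 / 144 = -0.09448402778 eV

The ratio is:
E_7/E_12 = (-0.27766734694) / (-0.09448402778)
E_7/E_12 = (-13.6057/49) / (-13.6057/144)
E_7/E_12 = 144/49
E_7/E_12 = 2.93878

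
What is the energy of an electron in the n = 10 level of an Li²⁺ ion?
-1.224513 eV

For hydrogen-like ions, the energy levels scale with Z²:
E_n = -13.6057 Z² / n² eV

For Li²⁺ (Z = 3) at n = 10:
E_10 = -13.6057 × 3² / 10²
E_10 = -13.6057 × 9 / 100
E_10 = -122.4513 / 100
E_10 = -1.224513 eV

The energy is 9 times more negative than hydrogen at the same n due to the stronger nuclear charge.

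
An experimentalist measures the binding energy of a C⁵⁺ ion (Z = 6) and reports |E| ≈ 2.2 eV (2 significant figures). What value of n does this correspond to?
n = 15

The exact energy levels follow E_n = -13.6057 Z² / n² eV with Z = 6.

The measured value (-2.2 eV) is reported to only 2 significant figures, so we must test candidate n values and see which one matches to that precision.

Candidate energies:
  n = 13:  E = -13.6057 × 6² / 13² = -2.898256 eV
  n = 14:  E = -13.6057 × 6² / 14² = -2.499006 eV
  n = 15:  E = -13.6057 × 6² / 15² = -2.176912 eV  ← matches
  n = 16:  E = -13.6057 × 6² / 16² = -1.913302 eV
  n = 17:  E = -13.6057 × 6² / 17² = -1.694828 eV

Checking against the measurement of -2.2 eV (2 sig figs), only n = 15 agrees:
E_15 = -2.176912 eV, which rounds to -2.2 eV ✓

Therefore n = 15.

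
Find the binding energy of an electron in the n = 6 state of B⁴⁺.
9.448403 eV

The ionization energy is the energy needed to remove the electron completely (n → ∞).

For a hydrogen-like ion with Z = 5, E_n = -13.6057 Z² / n² eV.

At n = 6: E_6 = -13.6057 × 5² / 6² = -9.448402778 eV
At n = ∞: E_∞ = 0 eV

Ionization energy = E_∞ - E_6 = 0 - (-9.448402778) = 9.448402778 eV
Ionization energy ≈ 9.448403 eV

This is also called the binding energy of the electron in state n = 6.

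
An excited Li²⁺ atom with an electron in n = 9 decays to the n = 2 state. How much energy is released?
29.1011 eV

The energy levels are E_n = -13.6057 Z² eV / n².

Energy at n = 9: E_9 = -13.6057 × 3² / 9² = -1.5117444 eV
Energy at n = 2: E_2 = -13.6057 × 3² / 2² = -30.6128250 eV

For emission (electron falling to lower state), the photon energy is:
E_photon = E_9 - E_2 = |-1.5117444 - (-30.6128250)|
E_photon = 29.1011 eV

This energy is carried away by the emitted photon.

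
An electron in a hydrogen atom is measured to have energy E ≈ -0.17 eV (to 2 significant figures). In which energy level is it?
n = 9

The exact energy levels follow E_n = -13.6057 eV / n².

The measured value (-0.17 eV) is reported to only 2 significant figures, so we must test candidate n values and see which one matches to that precision.

Candidate energies:
  n = 7:  E = -13.6057/7² = -0.27767 eV
  n = 8:  E = -13.6057/8² = -0.21259 eV
  n = 9:  E = -13.6057/9² = -0.16797 eV  ← matches
  n = 10:  E = -13.6057/10² = -0.13606 eV
  n = 11:  E = -13.6057/11² = -0.11244 eV

Checking against the measurement of -0.17 eV (2 sig figs), only n = 9 agrees:
E_9 = -0.16797 eV, which rounds to -0.17 eV ✓

Therefore n = 9.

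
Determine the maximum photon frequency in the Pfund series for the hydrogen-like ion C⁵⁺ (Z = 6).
4.74e+15 Hz

The series limit corresponds to the transition from n = ∞ to n = 5.
This is the highest energy (shortest wavelength) transition in the Pfund series.

E_∞ = 0 eV
E_5 = -13.6057 × 6² / 5² = -19.5922 eV

Energy at series limit:
ΔE = E_∞ - E_5 = 0 - (-19.5922) = 19.5922 eV
E = 19.5922 eV × (1.602177 × 10⁻¹⁹ J/eV) = 3.1390e-18 J
f = E/h = 3.1390e-18 J / (6.62607 × 10⁻³⁴ J·s) = 4.74e+15 Hz

This energy equals the ionization energy from the n = 5 state of C⁵⁺.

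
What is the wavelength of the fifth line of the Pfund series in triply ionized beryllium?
189.8469 nm

The lines of a series are numbered from the longest wavelength (smallest ΔE) outward; the fifth line is the transition from n = n_f + 5 to n_f.
The Pfund series has all transitions ending at n_f = 5.

For Be³⁺ (Z = 4), the fifth line (ε-line) is the jump from n = 10 to n = 5:
E_10 = -13.6057 × 4² / 10² = -2.17691200 eV
E_5 = -13.6057 × 4² / 5² = -8.70764800 eV
ΔE = E_10 - E_5 = 6.53073600 eV

λ = hc/E = 1239.84 eV·nm / 6.53073600 eV
λ = 189.8469 nm

This is the ε-line of the Pfund series in Be³⁺.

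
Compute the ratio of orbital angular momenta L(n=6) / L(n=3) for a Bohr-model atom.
2.000000

In the Bohr model, L_n = nℏ, so the ratio is purely the ratio of quantum numbers:

L_6/L_3 = 6ℏ / 3ℏ = 6/3 = 2.000000

The angular momentum scales linearly with n.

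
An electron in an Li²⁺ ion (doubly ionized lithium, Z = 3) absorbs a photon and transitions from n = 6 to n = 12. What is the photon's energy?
2.55107 eV

The energy levels of a hydrogen-like atom are E_n = -13.6057 Z² eV / n².

Energy at n = 6: E_6 = -13.6057 × 3² / 6² = -3.40142500 eV
Energy at n = 12: E_12 = -13.6057 × 3² / 12² = -0.85035625 eV

The excitation energy is the difference:
ΔE = E_12 - E_6
ΔE = -0.85035625 - (-3.40142500)
ΔE = 2.55107 eV

Since this is positive, energy must be absorbed (photon absorption).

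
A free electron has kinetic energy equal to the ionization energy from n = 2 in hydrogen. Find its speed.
1.09e+06 m/s (or 0.364868% of c)

The binding energy at n = 2 for hydrogen is:
E_2 = -13.6057/2² = -3.40142500 eV
|E_2| = 3.40142500 eV

Convert to Joules:
KE = 3.40142500 eV × (1.602177 × 10⁻¹⁹ J/eV) = 5.4497e-19 J

Using KE = ½mv²:
v = √(2·KE/m_e)
v = √(2 × 5.4497e-19 J / 9.10938 × 10⁻³¹ kg)
v = 1.09e+06 m/s

This is approximately 0.364868% the speed of light.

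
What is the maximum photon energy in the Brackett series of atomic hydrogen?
0.85 eV

The series limit corresponds to the transition from n = ∞ to n = 4.
This is the highest energy (shortest wavelength) transition in the Brackett series.

E_∞ = 0 eV
E_4 = -13.6057 / 4² = -0.85 eV

Energy at series limit:
ΔE = E_∞ - E_4 = 0 - (-0.85) = 0.85 eV

This energy equals the ionization energy from the n = 4 state of hydrogen.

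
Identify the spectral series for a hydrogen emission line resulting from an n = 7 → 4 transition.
Brackett series

The spectral series in hydrogen are named based on the final (lower) energy level:
- Lyman series: n_final = 1 (ultraviolet)
- Balmer series: n_final = 2 (visible/near-UV)
- Paschen series: n_final = 3 (infrared)
- Brackett series: n_final = 4 (infrared)
- Pfund series: n_final = 5 (far infrared)

Since this transition ends at n = 4, it belongs to the Brackett series.

For reference, this 7 → 4 line has photon energy
ΔE = 13.6057 eV × (1/4² - 1/7²) = 0.57268890306 eV,
corresponding to wavelength λ = hc/ΔE = 1239.84 eV·nm / 0.57268890306 eV = 2164.94504 nm in the infrared region.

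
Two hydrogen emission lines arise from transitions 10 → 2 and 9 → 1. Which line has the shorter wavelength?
9 → 1

Calculate the energy for each transition:

Transition 10 → 2:
ΔE₁ = |E_2 - E_10| = |-13.6057/2² - (-13.6057/10²)|
ΔE₁ = |-3.4014250000 - (-0.1360570000)| = 3.2653680 eV

Transition 9 → 1:
ΔE₂ = |E_1 - E_9| = |-13.6057/1² - (-13.6057/9²)|
ΔE₂ = |-13.6057000000 - (-0.1679716049)| = 13.4377284 eV

Since 13.4377284 eV > 3.2653680 eV, the transition 9 → 1 emits the more energetic photon.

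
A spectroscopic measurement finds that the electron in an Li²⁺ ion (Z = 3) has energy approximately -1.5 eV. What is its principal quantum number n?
n = 9

The exact energy levels follow E_n = -13.6057 Z² / n² eV with Z = 3.

The measured value (-1.5 eV) is reported to only 2 significant figures, so we must test candidate n values and see which one matches to that precision.

Candidate energies:
  n = 7:  E = -13.6057 × 3² / 7² = -2.49901 eV
  n = 8:  E = -13.6057 × 3² / 8² = -1.91330 eV
  n = 9:  E = -13.6057 × 3² / 9² = -1.51174 eV  ← matches
  n = 10:  E = -13.6057 × 3² / 10² = -1.22451 eV
  n = 11:  E = -13.6057 × 3² / 11² = -1.01199 eV

Checking against the measurement of -1.5 eV (2 sig figs), only n = 9 agrees:
E_9 = -1.51174 eV, which rounds to -1.5 eV ✓

Therefore n = 9.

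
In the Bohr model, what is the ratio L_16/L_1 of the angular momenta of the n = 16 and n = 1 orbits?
16.000

In the Bohr model, L_n = nℏ, so the ratio is purely the ratio of quantum numbers:

L_16/L_1 = 16ℏ / 1ℏ = 16/1 = 16.000

The angular momentum scales linearly with n.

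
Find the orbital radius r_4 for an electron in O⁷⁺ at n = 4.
0.1058 nm (or 1.0584 Å)

The Bohr radius formula is:
r_n = n² a₀ / Z

where a₀ = 0.0529177 nm is the Bohr radius.

For O⁷⁺ (Z = 8) at n = 4:
r_4 = 4² × 0.0529177 nm / 8
r_4 = 16 × 0.0529177 nm / 8
r_4 = 0.84668 nm / 8
r_4 = 0.1058 nm

The electron orbits at approximately 0.1058 nm from the nucleus.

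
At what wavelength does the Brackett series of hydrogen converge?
1458.02 nm

The series limit corresponds to the transition from n = ∞ to n = 4.
This is the highest energy (shortest wavelength) transition in the Brackett series.

E_∞ = 0 eV
E_4 = -13.6057 / 4² = -0.85035625 eV

Energy at series limit:
ΔE = E_∞ - E_4 = 0 - (-0.85035625) = 0.85035625 eV
λ = hc/E = 1239.84 eV·nm / 0.85035625 eV = 1458.02 nm

This energy equals the ionization energy from the n = 4 state of hydrogen.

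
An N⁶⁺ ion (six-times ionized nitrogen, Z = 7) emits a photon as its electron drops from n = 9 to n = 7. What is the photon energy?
5.375 eV

The energy levels are E_n = -13.6057 Z² eV / n².

Energy at n = 9: E_9 = -13.6057 × 7² / 9² = -8.230609 eV
Energy at n = 7: E_7 = -13.6057 × 7² / 7² = -13.605700 eV

For emission (electron falling to lower state), the photon energy is:
E_photon = E_9 - E_7 = |-8.230609 - (-13.605700)|
E_photon = 5.375 eV

This energy is carried away by the emitted photon.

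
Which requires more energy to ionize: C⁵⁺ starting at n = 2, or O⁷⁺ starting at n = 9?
C⁵⁺ at n = 2 (E = -122.45130 eV)

Using E_n = -13.6057 Z² / n² eV:

C⁵⁺ (Z = 6) at n = 2:
E = -13.6057 × 6² / 2² = -13.6057 × 36 / 4 = -122.45130000 eV

O⁷⁺ (Z = 8) at n = 9:
E = -13.6057 × 8² / 9² = -13.6057 × 64 / 81 = -10.75018272 eV

Since -122.45130000 eV < -10.75018272 eV,
C⁵⁺ at n = 2 is more tightly bound (requires more energy to ionize).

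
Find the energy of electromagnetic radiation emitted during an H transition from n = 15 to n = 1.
13.545 eV

The energy levels are E_n = -13.6057 eV / n².

Energy at n = 15: E_15 = -13.6057 / 15² = -0.060470 eV
Energy at n = 1: E_1 = -13.6057 / 1² = -13.605700 eV

For emission (electron falling to lower state), the photon energy is:
E_photon = E_15 - E_1 = |-0.060470 - (-13.605700)|
E_photon = 13.545 eV

This energy is carried away by the emitted photon.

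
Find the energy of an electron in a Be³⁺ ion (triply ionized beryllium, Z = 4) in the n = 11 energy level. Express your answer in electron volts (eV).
-1.7991 eV

The energy levels of a hydrogen-like atom are given by:
E_n = -13.6057 Z² / n² eV  (with Z = 4 for Be³⁺)

For n = 11:
E_11 = -13.6057 × 4² / 11²
E_11 = -13.6057 × 16 / 121
E_11 = -1.7991 eV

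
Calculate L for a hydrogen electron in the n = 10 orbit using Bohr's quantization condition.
1.0546e-33 J·s (or 10ℏ)

In the Bohr model, angular momentum is quantized:
L = nℏ

where ℏ = h/(2π) = 1.054572e-34 J·s

For n = 10:
L = 10 × 1.054572e-34 J·s
L = 1.0546e-33 J·s

This can also be written as L = 10ℏ.
The angular momentum is an integer multiple of the reduced Planck constant.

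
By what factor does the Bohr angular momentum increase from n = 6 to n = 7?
1.167

In the Bohr model, L_n = nℏ, so the ratio is purely the ratio of quantum numbers:

L_7/L_6 = 7ℏ / 6ℏ = 7/6 = 1.167

The angular momentum scales linearly with n.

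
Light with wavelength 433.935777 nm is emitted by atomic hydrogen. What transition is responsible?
n = 5 → n = 2

First, find the photon energy from the wavelength (hc = 1239.84 eV·nm):
E = hc/λ = 1239.84 eV·nm / 433.935777 nm = 2.8571970 eV

The energy levels of hydrogen satisfy E_n = -13.6057 / n² eV, so an emission n_i → n_f releases
ΔE = 13.6057 × (1/n_f² − 1/n_i²) eV.

Setting ΔE equal to the photon energy:
1/n_f² − 1/n_i² = 2.8571970 / 13.6057 = 0.21000000

Since 1/n_i² must be positive, we need 1/n_f² > 0.21000000, i.e. n_f ≤ 2. For each allowed n_f, solve n_i = (1/n_f² − 0.21000000)^(−1/2) and check whether it is a whole number:
  n_f = 1: 1/n_i² = 1.00000000 − 0.21000000 = 0.79000000 → n_i = 1.125  (not an integer) ✗
  n_f = 2: 1/n_i² = 0.25000000 − 0.21000000 = 0.04000000 → n_i = 5.000  → integer, n_i = 5 ✓

Only n_f = 2 gives an integer upper level, n_i = 5.

The transition is from n = 5 to n = 2 (emission).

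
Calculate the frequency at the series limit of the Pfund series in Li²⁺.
1.18e+15 Hz

The series limit corresponds to the transition from n = ∞ to n = 5.
This is the highest energy (shortest wavelength) transition in the Pfund series.

E_∞ = 0 eV
E_5 = -13.6057 × 3² / 5² = -4.89805 eV

Energy at series limit:
ΔE = E_∞ - E_5 = 0 - (-4.89805) = 4.89805 eV
E = 4.89805 eV × (1.602177 × 10⁻¹⁹ J/eV) = 7.8475e-19 J
f = E/h = 7.8475e-19 J / (6.62607 × 10⁻³⁴ J·s) = 1.18e+15 Hz

This energy equals the ionization energy from the n = 5 state of Li²⁺.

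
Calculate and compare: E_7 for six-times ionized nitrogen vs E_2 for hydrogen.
N⁶⁺ at n = 7 (E = -13.6057 eV)

Using E_n = -13.6057 Z² / n² eV:

N⁶⁺ (Z = 7) at n = 7:
E = -13.6057 × 7² / 7² = -13.6057 × 49 / 49 = -13.6057000 eV

H (Z = 1) at n = 2:
E = -13.6057 × 1² / 2² = -13.6057 × 1 / 4 = -3.4014250 eV

Since -13.6057000 eV < -3.4014250 eV,
N⁶⁺ at n = 7 is more tightly bound (requires more energy to ionize).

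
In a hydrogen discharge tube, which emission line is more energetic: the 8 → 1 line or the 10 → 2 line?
8 → 1

Calculate the energy for each transition:

Transition 8 → 1:
ΔE₁ = |E_1 - E_8| = |-13.6057/1² - (-13.6057/8²)|
ΔE₁ = |-13.605700000 - (-0.212589063)| = 13.393111 eV

Transition 10 → 2:
ΔE₂ = |E_2 - E_10| = |-13.6057/2² - (-13.6057/10²)|
ΔE₂ = |-3.401425000 - (-0.136057000)| = 3.265368 eV

Since 13.393111 eV > 3.265368 eV, the transition 8 → 1 emits the more energetic photon.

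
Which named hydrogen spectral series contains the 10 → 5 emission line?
Pfund series

The spectral series in hydrogen are named based on the final (lower) energy level:
- Lyman series: n_final = 1 (ultraviolet)
- Balmer series: n_final = 2 (visible/near-UV)
- Paschen series: n_final = 3 (infrared)
- Brackett series: n_final = 4 (infrared)
- Pfund series: n_final = 5 (far infrared)

Since this transition ends at n = 5, it belongs to the Pfund series.

For reference, this 10 → 5 line has photon energy
ΔE = 13.6057 eV × (1/5² - 1/10²) = 0.40817100000 eV,
corresponding to wavelength λ = hc/ΔE = 1239.84 eV·nm / 0.40817100000 eV = 3037.55044 nm in the far infrared region.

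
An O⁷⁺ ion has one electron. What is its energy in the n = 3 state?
-96.7516 eV

For hydrogen-like ions, the energy levels scale with Z²:
E_n = -13.6057 Z² / n² eV

For O⁷⁺ (Z = 8) at n = 3:
E_3 = -13.6057 × 8² / 3²
E_3 = -13.6057 × 64 / 9
E_3 = -870.7648 / 9
E_3 = -96.7516 eV

The energy is 64 times more negative than hydrogen at the same n due to the stronger nuclear charge.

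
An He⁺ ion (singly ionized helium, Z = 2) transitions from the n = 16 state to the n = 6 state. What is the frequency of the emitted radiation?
3.14e+14 Hz

First, find the transition energy:
E_16 = -13.6057 × 2² / 16² = -0.21258906 eV
E_6 = -13.6057 × 2² / 6² = -1.51174444 eV
|ΔE| = |E_6 - E_16| = 1.29915538 eV

Convert to Joules: E = 1.29915538 eV × (1.602177 × 10⁻¹⁹ J/eV) = 2.0815e-19 J

Using E = hf:
f = E/h = 2.0815e-19 J / (6.62607 × 10⁻³⁴ J·s)
f = 3.14e+14 Hz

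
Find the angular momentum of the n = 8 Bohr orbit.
8.43657e-34 J·s (or 8ℏ)

In the Bohr model, angular momentum is quantized:
L = nℏ

where ℏ = h/(2π) = 1.0545718e-34 J·s

For n = 8:
L = 8 × 1.0545718e-34 J·s
L = 8.43657e-34 J·s

This can also be written as L = 8ℏ.
The angular momentum is an integer multiple of the reduced Planck constant.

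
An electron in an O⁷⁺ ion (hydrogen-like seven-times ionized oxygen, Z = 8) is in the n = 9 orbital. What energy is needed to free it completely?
10.750 eV

The ionization energy is the energy needed to remove the electron completely (n → ∞).

For a hydrogen-like ion with Z = 8, E_n = -13.6057 Z² / n² eV.

At n = 9: E_9 = -13.6057 × 8² / 9² = -10.750183 eV
At n = ∞: E_∞ = 0 eV

Ionization energy = E_∞ - E_9 = 0 - (-10.750183) = 10.750183 eV
Ionization energy ≈ 10.750 eV

This is also called the binding energy of the electron in state n = 9.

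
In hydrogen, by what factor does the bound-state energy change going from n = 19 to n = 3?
40.1111

Using E_n = -13.6057 Z² / n² eV with Z = 1:

E_3 = -13.6057 / 3² = -13.6057 / 9 = -1.5117444444 eV
E_19 = -13.6057 / 19² = -13.6057 / 361 = -0.0376889197 eV

The ratio is:
E_3/E_19 = (-1.5117444444) / (-0.0376889197)
E_3/E_19 = (-13.6057/9) / (-13.6057/361)
E_3/E_19 = 361/9
E_3/E_19 = 40.1111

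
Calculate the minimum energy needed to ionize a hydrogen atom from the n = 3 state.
1.512 eV

The ionization energy is the energy needed to remove the electron completely (n → ∞).

For hydrogen, E_n = -13.6057 eV / n².

At n = 3: E_3 = -13.6057 / 3² = -1.511744 eV
At n = ∞: E_∞ = 0 eV

Ionization energy = E_∞ - E_3 = 0 - (-1.511744) = 1.511744 eV
Ionization energy ≈ 1.512 eV

This is also called the binding energy of the electron in state n = 3.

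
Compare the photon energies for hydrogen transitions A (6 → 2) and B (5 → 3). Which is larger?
6 → 2

Calculate the energy for each transition:

Transition 6 → 2:
ΔE₁ = |E_2 - E_6| = |-13.6057/2² - (-13.6057/6²)|
ΔE₁ = |-3.4014250000 - (-0.3779361111)| = 3.0234889 eV

Transition 5 → 3:
ΔE₂ = |E_3 - E_5| = |-13.6057/3² - (-13.6057/5²)|
ΔE₂ = |-1.5117444444 - (-0.5442280000)| = 0.9675164 eV

Since 3.0234889 eV > 0.9675164 eV, the transition 6 → 2 emits the more energetic photon.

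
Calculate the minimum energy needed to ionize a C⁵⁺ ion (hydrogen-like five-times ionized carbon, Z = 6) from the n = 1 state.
489.81 eV

The ionization energy is the energy needed to remove the electron completely (n → ∞).

For a hydrogen-like ion with Z = 6, E_n = -13.6057 Z² / n² eV.

At n = 1: E_1 = -13.6057 × 6² / 1² = -489.80520 eV
At n = ∞: E_∞ = 0 eV

Ionization energy = E_∞ - E_1 = 0 - (-489.80520) = 489.80520 eV
Ionization energy ≈ 489.81 eV

This is also called the binding energy of the electron in state n = 1.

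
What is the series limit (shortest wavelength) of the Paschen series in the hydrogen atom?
820.139 nm

The series limit corresponds to the transition from n = ∞ to n = 3.
This is the highest energy (shortest wavelength) transition in the Paschen series.

E_∞ = 0 eV
E_3 = -13.6057 / 3² = -1.5117444 eV

Energy at series limit:
ΔE = E_∞ - E_3 = 0 - (-1.5117444) = 1.5117444 eV
λ = hc/E = 1239.84 eV·nm / 1.5117444 eV = 820.139 nm

This energy equals the ionization energy from the n = 3 state of hydrogen.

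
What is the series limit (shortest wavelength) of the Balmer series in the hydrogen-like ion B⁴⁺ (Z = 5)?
14.58024 nm

The series limit corresponds to the transition from n = ∞ to n = 2.
This is the highest energy (shortest wavelength) transition in the Balmer series.

E_∞ = 0 eV
E_2 = -13.6057 × 5² / 2² = -85.0356250 eV

Energy at series limit:
ΔE = E_∞ - E_2 = 0 - (-85.0356250) = 85.0356250 eV
λ = hc/E = 1239.84 eV·nm / 85.0356250 eV = 14.58024 nm

This energy equals the ionization energy from the n = 2 state of B⁴⁺.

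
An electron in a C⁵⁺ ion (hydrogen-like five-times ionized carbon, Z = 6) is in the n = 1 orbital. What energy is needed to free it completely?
489.805200 eV

The ionization energy is the energy needed to remove the electron completely (n → ∞).

For a hydrogen-like ion with Z = 6, E_n = -13.6057 Z² / n² eV.

At n = 1: E_1 = -13.6057 × 6² / 1² = -489.805200000 eV
At n = ∞: E_∞ = 0 eV

Ionization energy = E_∞ - E_1 = 0 - (-489.805200000) = 489.805200000 eV
Ionization energy ≈ 489.805200 eV

This is also called the binding energy of the electron in state n = 1.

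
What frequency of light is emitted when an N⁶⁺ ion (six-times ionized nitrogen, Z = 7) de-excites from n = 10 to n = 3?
1.6299e+16 Hz

First, find the transition energy:
E_10 = -13.6057 × 7² / 10² = -6.666793 eV
E_3 = -13.6057 × 7² / 3² = -74.075478 eV
|ΔE| = |E_3 - E_10| = 67.408685 eV

Convert to Joules: E = 67.408685 eV × (1.602177 × 10⁻¹⁹ J/eV) = 1.080006e-17 J

Using E = hf:
f = E/h = 1.080006e-17 J / (6.62607 × 10⁻³⁴ J·s)
f = 1.6299e+16 Hz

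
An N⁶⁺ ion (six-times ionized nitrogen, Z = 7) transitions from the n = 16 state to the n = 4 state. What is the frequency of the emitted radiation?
9.4455e+15 Hz

First, find the transition energy:
E_16 = -13.6057 × 7² / 16² = -2.60421602 eV
E_4 = -13.6057 × 7² / 4² = -41.66745625 eV
|ΔE| = |E_4 - E_16| = 39.06324023 eV

Convert to Joules: E = 39.06324023 eV × (1.602177 × 10⁻¹⁹ J/eV) = 6.258623e-18 J

Using E = hf:
f = E/h = 6.258623e-18 J / (6.62607 × 10⁻³⁴ J·s)
f = 9.4455e+15 Hz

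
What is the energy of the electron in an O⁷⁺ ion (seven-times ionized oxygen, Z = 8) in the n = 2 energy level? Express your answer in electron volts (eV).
-217.6912 eV

The energy levels of a hydrogen-like atom are given by:
E_n = -13.6057 Z² / n² eV  (with Z = 8 for O⁷⁺)

For n = 2:
E_2 = -13.6057 × 8² / 2²
E_2 = -13.6057 × 64 / 4
E_2 = -217.6912 eV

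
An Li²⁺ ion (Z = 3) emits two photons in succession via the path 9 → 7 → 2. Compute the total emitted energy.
29.10108 eV

The energy levels of Li²⁺ are E_n = -13.6057 × 3² / n² eV.

First transition (9 → 7):
ΔE₁ = |E_7 - E_9|
ΔE₁ = |-2.49900612245 - (-1.51174444444)| = 0.98726168 eV

Second transition (7 → 2):
ΔE₂ = |E_2 - E_7|
ΔE₂ = |-30.61282500000 - (-2.49900612245)| = 28.11381888 eV

Total energy released:
E_total = ΔE₁ + ΔE₂ = 0.98726168 + 28.11381888 = 29.10108 eV

Note: This equals the direct transition 9 → 2: 29.10108 eV ✓
Energy is conserved regardless of the path taken.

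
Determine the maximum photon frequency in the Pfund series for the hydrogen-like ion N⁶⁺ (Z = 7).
6.44810e+15 Hz

The series limit corresponds to the transition from n = ∞ to n = 5.
This is the highest energy (shortest wavelength) transition in the Pfund series.

E_∞ = 0 eV
E_5 = -13.6057 × 7² / 5² = -26.66717200 eV

Energy at series limit:
ΔE = E_∞ - E_5 = 0 - (-26.66717200) = 26.66717200 eV
E = 26.66717200 eV × (1.602177 × 10⁻¹⁹ J/eV) = 4.2725530e-18 J
f = E/h = 4.2725530e-18 J / (6.62607 × 10⁻³⁴ J·s) = 6.44810e+15 Hz

This energy equals the ionization energy from the n = 5 state of N⁶⁺.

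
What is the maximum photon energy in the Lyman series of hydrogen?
13.61 eV

The series limit corresponds to the transition from n = ∞ to n = 1.
This is the highest energy (shortest wavelength) transition in the Lyman series.

E_∞ = 0 eV
E_1 = -13.6057 / 1² = -13.61 eV

Energy at series limit:
ΔE = E_∞ - E_1 = 0 - (-13.61) = 13.61 eV

This energy equals the ionization energy from the n = 1 state of hydrogen.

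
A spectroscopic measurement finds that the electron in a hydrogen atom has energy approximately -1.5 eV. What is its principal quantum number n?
n = 3

The exact energy levels follow E_n = -13.6057 eV / n².

The measured value (-1.5 eV) is reported to only 2 significant figures, so we must test candidate n values and see which one matches to that precision.

Candidate energies:
  n = 1:  E = -13.6057/1² = -13.60570 eV
  n = 2:  E = -13.6057/2² = -3.40143 eV
  n = 3:  E = -13.6057/3² = -1.51174 eV  ← matches
  n = 4:  E = -13.6057/4² = -0.85036 eV
  n = 5:  E = -13.6057/5² = -0.54423 eV

Checking against the measurement of -1.5 eV (2 sig figs), only n = 3 agrees:
E_3 = -1.51174 eV, which rounds to -1.5 eV ✓

Therefore n = 3.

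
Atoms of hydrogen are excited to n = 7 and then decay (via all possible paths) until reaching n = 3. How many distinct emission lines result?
10

The electron can occupy levels n = 3, 4, ..., 7 during de-excitation — that is m = 7 - 3 + 1 = 5 distinct levels.

The number of distinct spectral lines equals the number of ways to choose 2 of these m levels (each pair gives one possible emission transition):

Number of lines = m(m-1)/2 = 5×4/2 = 10

These correspond to all possible transitions between the 5 levels:
7 → 6, 7 → 5, 7 → 4, 7 → 3, 6 → 5, 6 → 4, 6 → 3, 5 → 4...

Each transition produces a photon with a unique energy (and thus wavelength). This count does not depend on Z.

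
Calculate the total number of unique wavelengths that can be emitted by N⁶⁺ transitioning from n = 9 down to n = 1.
36

The electron can occupy levels n = 1, 2, ..., 9 during de-excitation — that is m = 9 - 1 + 1 = 9 distinct levels.

The number of distinct spectral lines equals the number of ways to choose 2 of these m levels (each pair gives one possible emission transition):

Number of lines = m(m-1)/2 = 9×8/2 = 36

These correspond to all possible transitions between the 9 levels:
9 → 8, 9 → 7, 9 → 6, 9 → 5, 9 → 4, 9 → 3, 9 → 2, 9 → 1...

Each transition produces a photon with a unique energy (and thus wavelength). This count does not depend on Z.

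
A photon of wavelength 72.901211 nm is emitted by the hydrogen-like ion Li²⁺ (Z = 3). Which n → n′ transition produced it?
n = 3 → n = 2

First, find the photon energy from the wavelength (hc = 1239.84 eV·nm):
E = hc/λ = 1239.84 eV·nm / 72.901211 nm = 17.007125 eV

The energy levels of Li²⁺ satisfy E_n = -13.6057 × 3² / n² eV, so an emission n_i → n_f releases
ΔE = 13.6057 × 3² × (1/n_f² − 1/n_i²) eV.

Setting ΔE equal to the photon energy:
1/n_f² − 1/n_i² = 17.007125 / (13.6057 × 3²) = 0.13888889

Since 1/n_i² must be positive, we need 1/n_f² > 0.13888889, i.e. n_f ≤ 2. For each allowed n_f, solve n_i = (1/n_f² − 0.13888889)^(−1/2) and check whether it is a whole number:
  n_f = 1: 1/n_i² = 1.00000000 − 0.13888889 = 0.86111111 → n_i = 1.078  (not an integer) ✗
  n_f = 2: 1/n_i² = 0.25000000 − 0.13888889 = 0.11111111 → n_i = 3.000  → integer, n_i = 3 ✓

Only n_f = 2 gives an integer upper level, n_i = 3.

The transition is from n = 3 to n = 2 (emission).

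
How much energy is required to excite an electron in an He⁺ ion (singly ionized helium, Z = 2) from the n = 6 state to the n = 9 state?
0.840 eV

The energy levels of a hydrogen-like atom are E_n = -13.6057 Z² eV / n².

Energy at n = 6: E_6 = -13.6057 × 2² / 6² = -1.511744 eV
Energy at n = 9: E_9 = -13.6057 × 2² / 9² = -0.671886 eV

The excitation energy is the difference:
ΔE = E_9 - E_6
ΔE = -0.671886 - (-1.511744)
ΔE = 0.840 eV

Since this is positive, energy must be absorbed (photon absorption).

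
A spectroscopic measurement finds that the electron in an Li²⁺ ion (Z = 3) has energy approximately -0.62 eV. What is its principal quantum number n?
n = 14

The exact energy levels follow E_n = -13.6057 Z² / n² eV with Z = 3.

The measured value (-0.62 eV) is reported to only 2 significant figures, so we must test candidate n values and see which one matches to that precision.

Candidate energies:
  n = 12:  E = -13.6057 × 3² / 12² = -0.85036 eV
  n = 13:  E = -13.6057 × 3² / 13² = -0.72456 eV
  n = 14:  E = -13.6057 × 3² / 14² = -0.62475 eV  ← matches
  n = 15:  E = -13.6057 × 3² / 15² = -0.54423 eV
  n = 16:  E = -13.6057 × 3² / 16² = -0.47833 eV

Checking against the measurement of -0.62 eV (2 sig figs), only n = 14 agrees:
E_14 = -0.62475 eV, which rounds to -0.62 eV ✓

Therefore n = 14.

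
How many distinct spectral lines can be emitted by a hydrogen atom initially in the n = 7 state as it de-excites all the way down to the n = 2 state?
15

The electron can occupy levels n = 2, 3, ..., 7 during de-excitation — that is m = 7 - 2 + 1 = 6 distinct levels.

The number of distinct spectral lines equals the number of ways to choose 2 of these m levels (each pair gives one possible emission transition):

Number of lines = m(m-1)/2 = 6×5/2 = 15

These correspond to all possible transitions between the 6 levels:
7 → 6, 7 → 5, 7 → 4, 7 → 3, 7 → 2, 6 → 5, 6 → 4, 6 → 3...

Each transition produces a photon with a unique energy (and thus wavelength). This count does not depend on Z.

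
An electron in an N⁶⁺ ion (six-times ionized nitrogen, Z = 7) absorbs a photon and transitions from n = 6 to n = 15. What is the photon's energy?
15.556 eV

The energy levels of a hydrogen-like atom are E_n = -13.6057 Z² eV / n².

Energy at n = 6: E_6 = -13.6057 × 7² / 6² = -18.518869 eV
Energy at n = 15: E_15 = -13.6057 × 7² / 15² = -2.963019 eV

The excitation energy is the difference:
ΔE = E_15 - E_6
ΔE = -2.963019 - (-18.518869)
ΔE = 15.556 eV

Since this is positive, energy must be absorbed (photon absorption).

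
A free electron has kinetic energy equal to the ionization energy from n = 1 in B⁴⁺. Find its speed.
1.09e+07 m/s (or 3.649% of c)

The binding energy at n = 1 for B⁴⁺ is:
E_1 = -13.6057 × 5²/1² = -340.14250 eV
|E_1| = 340.14250 eV

Convert to Joules:
KE = 340.14250 eV × (1.602177 × 10⁻¹⁹ J/eV) = 5.4497e-17 J

Using KE = ½mv²:
v = √(2·KE/m_e)
v = √(2 × 5.4497e-17 J / 9.10938 × 10⁻³¹ kg)
v = 1.09e+07 m/s

This is approximately 3.649% the speed of light.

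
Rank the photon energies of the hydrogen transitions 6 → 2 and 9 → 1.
9 → 1

Calculate the energy for each transition:

Transition 6 → 2:
ΔE₁ = |E_2 - E_6| = |-13.6057/2² - (-13.6057/6²)|
ΔE₁ = |-3.40142500000 - (-0.37793611111)| = 3.02348889 eV

Transition 9 → 1:
ΔE₂ = |E_1 - E_9| = |-13.6057/1² - (-13.6057/9²)|
ΔE₂ = |-13.60570000000 - (-0.16797160494)| = 13.43772840 eV

Since 13.43772840 eV > 3.02348889 eV, the transition 9 → 1 emits the more energetic photon.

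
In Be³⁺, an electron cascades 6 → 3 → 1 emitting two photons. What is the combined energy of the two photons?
211.64 eV

The energy levels of Be³⁺ are E_n = -13.6057 × 4² / n² eV.

First transition (6 → 3):
ΔE₁ = |E_3 - E_6|
ΔE₁ = |-24.18791111 - (-6.04697778)| = 18.14093 eV

Second transition (3 → 1):
ΔE₂ = |E_1 - E_3|
ΔE₂ = |-217.69120000 - (-24.18791111)| = 193.50329 eV

Total energy released:
E_total = ΔE₁ + ΔE₂ = 18.14093 + 193.50329 = 211.64 eV

Note: This equals the direct transition 6 → 1: 211.64 eV ✓
Energy is conserved regardless of the path taken.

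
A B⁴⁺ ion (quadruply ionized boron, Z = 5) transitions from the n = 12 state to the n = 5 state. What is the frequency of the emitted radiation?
2.719e+15 Hz

First, find the transition energy:
E_12 = -13.6057 × 5² / 12² = -2.3621007 eV
E_5 = -13.6057 × 5² / 5² = -13.6057000 eV
|ΔE| = |E_5 - E_12| = 11.2435993 eV

Convert to Joules: E = 11.2435993 eV × (1.602177 × 10⁻¹⁹ J/eV) = 1.80142e-18 J

Using E = hf:
f = E/h = 1.80142e-18 J / (6.62607 × 10⁻³⁴ J·s)
f = 2.719e+15 Hz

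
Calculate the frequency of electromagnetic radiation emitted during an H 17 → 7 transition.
5.57561e+13 Hz

First, find the transition energy:
E_17 = -13.6057 / 17² = -0.047078547 eV
E_7 = -13.6057 / 7² = -0.277667347 eV
|ΔE| = |E_7 - E_17| = 0.230588800 eV

Convert to Joules: E = 0.230588800 eV × (1.602177 × 10⁻¹⁹ J/eV) = 3.6944407e-20 J

Using E = hf:
f = E/h = 3.6944407e-20 J / (6.62607 × 10⁻³⁴ J·s)
f = 5.57561e+13 Hz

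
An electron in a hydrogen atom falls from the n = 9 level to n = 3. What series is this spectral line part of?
Paschen series

The spectral series in hydrogen are named based on the final (lower) energy level:
- Lyman series: n_final = 1 (ultraviolet)
- Balmer series: n_final = 2 (visible/near-UV)
- Paschen series: n_final = 3 (infrared)
- Brackett series: n_final = 4 (infrared)
- Pfund series: n_final = 5 (far infrared)

Since this transition ends at n = 3, it belongs to the Paschen series.

For reference, this 9 → 3 line has photon energy
ΔE = 13.6057 eV × (1/3² - 1/9²) = 1.3437728395 eV,
corresponding to wavelength λ = hc/ΔE = 1239.84 eV·nm / 1.3437728395 eV = 922.655946 nm in the infrared region.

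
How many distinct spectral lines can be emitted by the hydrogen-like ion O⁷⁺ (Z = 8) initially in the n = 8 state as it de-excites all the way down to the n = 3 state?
15

The electron can occupy levels n = 3, 4, ..., 8 during de-excitation — that is m = 8 - 3 + 1 = 6 distinct levels.

The number of distinct spectral lines equals the number of ways to choose 2 of these m levels (each pair gives one possible emission transition):

Number of lines = m(m-1)/2 = 6×5/2 = 15

These correspond to all possible transitions between the 6 levels:
8 → 7, 8 → 6, 8 → 5, 8 → 4, 8 → 3, 7 → 6, 7 → 5, 7 → 4...

Each transition produces a photon with a unique energy (and thus wavelength). This count does not depend on Z.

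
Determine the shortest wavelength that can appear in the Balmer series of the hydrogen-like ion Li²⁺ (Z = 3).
40.501 nm

The series limit corresponds to the transition from n = ∞ to n = 2.
This is the highest energy (shortest wavelength) transition in the Balmer series.

E_∞ = 0 eV
E_2 = -13.6057 × 3² / 2² = -30.61283 eV

Energy at series limit:
ΔE = E_∞ - E_2 = 0 - (-30.61283) = 30.61283 eV
λ = hc/E = 1239.84 eV·nm / 30.61283 eV = 40.501 nm

This energy equals the ionization energy from the n = 2 state of Li²⁺.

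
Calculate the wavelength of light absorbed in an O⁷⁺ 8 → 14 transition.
135.309065 nm

First, find the transition energy using E_n = -13.6057 Z² / n² eV:
E_8 = -13.6057 × 8² / 8² = -13.6057000000 eV
E_14 = -13.6057 × 8² / 14² = -4.4426775510 eV

Photon energy: |ΔE| = |E_14 - E_8| = 9.1630224490 eV

Convert to wavelength using E = hc/λ with hc = 1239.84 eV·nm:
λ = hc/E = 1239.84 eV·nm / 9.1630224490 eV
λ = 135.309065 nm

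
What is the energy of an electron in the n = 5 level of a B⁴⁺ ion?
-13.61 eV

For hydrogen-like ions, the energy levels scale with Z²:
E_n = -13.6057 Z² / n² eV

For B⁴⁺ (Z = 5) at n = 5:
E_5 = -13.6057 × 5² / 5²
E_5 = -13.6057 × 25 / 25
E_5 = -340.1425 / 25
E_5 = -13.61 eV

The energy is 25 times more negative than hydrogen at the same n due to the stronger nuclear charge.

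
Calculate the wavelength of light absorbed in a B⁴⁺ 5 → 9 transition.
131.808 nm

First, find the transition energy using E_n = -13.6057 Z² / n² eV:
E_5 = -13.6057 × 5² / 5² = -13.6057000 eV
E_9 = -13.6057 × 5² / 9² = -4.1992901 eV

Photon energy: |ΔE| = |E_9 - E_5| = 9.4064099 eV

Convert to wavelength using E = hc/λ with hc = 1239.84 eV·nm:
λ = hc/E = 1239.84 eV·nm / 9.4064099 eV
λ = 131.808 nm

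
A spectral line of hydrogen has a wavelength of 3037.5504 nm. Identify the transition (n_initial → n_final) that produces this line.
n = 10 → n = 5

First, find the photon energy from the wavelength (hc = 1239.84 eV·nm):
E = hc/λ = 1239.84 eV·nm / 3037.5504 nm = 0.40817101 eV

The energy levels of hydrogen satisfy E_n = -13.6057 / n² eV, so an emission n_i → n_f releases
ΔE = 13.6057 × (1/n_f² − 1/n_i²) eV.

Setting ΔE equal to the photon energy:
1/n_f² − 1/n_i² = 0.40817101 / 13.6057 = 0.030000001

Since 1/n_i² must be positive, we need 1/n_f² > 0.030000001, i.e. n_f ≤ 5. For each allowed n_f, solve n_i = (1/n_f² − 0.030000001)^(−1/2) and check whether it is a whole number:
  n_f = 1: 1/n_i² = 1.000000000 − 0.030000001 = 0.969999999 → n_i = 1.015  (not an integer) ✗
  n_f = 2: 1/n_i² = 0.250000000 − 0.030000001 = 0.219999999 → n_i = 2.132  (not an integer) ✗
  n_f = 3: 1/n_i² = 0.111111111 − 0.030000001 = 0.081111110 → n_i = 3.511  (not an integer) ✗
  n_f = 4: 1/n_i² = 0.062500000 − 0.030000001 = 0.032499999 → n_i = 5.547  (not an integer) ✗
  n_f = 5: 1/n_i² = 0.040000000 − 0.030000001 = 0.009999999 → n_i = 10.000  → integer, n_i = 10 ✓

Only n_f = 5 gives an integer upper level, n_i = 10.

The transition is from n = 10 to n = 5 (emission).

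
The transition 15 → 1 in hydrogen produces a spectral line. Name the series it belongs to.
Lyman series

The spectral series in hydrogen are named based on the final (lower) energy level:
- Lyman series: n_final = 1 (ultraviolet)
- Balmer series: n_final = 2 (visible/near-UV)
- Paschen series: n_final = 3 (infrared)
- Brackett series: n_final = 4 (infrared)
- Pfund series: n_final = 5 (far infrared)

Since this transition ends at n = 1, it belongs to the Lyman series.

For reference, this 15 → 1 line has photon energy
ΔE = 13.6057 eV × (1/1² - 1/15²) = 13.54523 eV,
corresponding to wavelength λ = hc/ΔE = 1239.84 eV·nm / 13.54523 eV = 91.533 nm in the ultraviolet region.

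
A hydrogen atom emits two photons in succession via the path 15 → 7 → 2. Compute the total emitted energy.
3.3410 eV

The energy levels of hydrogen are E_n = -13.6057 / n² eV.

First transition (15 → 7):
ΔE₁ = |E_7 - E_15|
ΔE₁ = |-0.2776673469 - (-0.0604697778)| = 0.2171976 eV

Second transition (7 → 2):
ΔE₂ = |E_2 - E_7|
ΔE₂ = |-3.4014250000 - (-0.2776673469)| = 3.1237577 eV

Total energy released:
E_total = ΔE₁ + ΔE₂ = 0.2171976 + 3.1237577 = 3.3410 eV

Note: This equals the direct transition 15 → 2: 3.3410 eV ✓
Energy is conserved regardless of the path taken.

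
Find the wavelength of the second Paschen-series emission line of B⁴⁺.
51.25866 nm

The lines of a series are numbered from the longest wavelength (smallest ΔE) outward; the second line is the transition from n = n_f + 2 to n_f.
The Paschen series has all transitions ending at n_f = 3.

For B⁴⁺ (Z = 5), the second line (β-line) is the jump from n = 5 to n = 3:
E_5 = -13.6057 × 5² / 5² = -13.6057000 eV
E_3 = -13.6057 × 5² / 3² = -37.7936111 eV
ΔE = E_5 - E_3 = 24.1879111 eV

λ = hc/E = 1239.84 eV·nm / 24.1879111 eV
λ = 51.25866 nm

This is the β-line of the Paschen series in B⁴⁺.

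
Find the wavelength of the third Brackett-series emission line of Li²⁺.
240.54945 nm

The lines of a series are numbered from the longest wavelength (smallest ΔE) outward; the third line is the transition from n = n_f + 3 to n_f.
The Brackett series has all transitions ending at n_f = 4.

For Li²⁺ (Z = 3), the third line (γ-line) is the jump from n = 7 to n = 4:
E_7 = -13.6057 × 3² / 7² = -2.499006122 eV
E_4 = -13.6057 × 3² / 4² = -7.653206250 eV
ΔE = E_7 - E_4 = 5.154200128 eV

λ = hc/E = 1239.84 eV·nm / 5.154200128 eV
λ = 240.54945 nm

This is the γ-line of the Brackett series in Li²⁺.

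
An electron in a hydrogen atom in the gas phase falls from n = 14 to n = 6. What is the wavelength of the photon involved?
4018.6792 nm

First, find the transition energy using E_n = -13.6057 / n² eV:
E_14 = -13.6057 / 14² = -0.0694168367 eV
E_6 = -13.6057 / 6² = -0.3779361111 eV

Photon energy: |ΔE| = |E_6 - E_14| = 0.3085192744 eV

Convert to wavelength using E = hc/λ with hc = 1239.84 eV·nm:
λ = hc/E = 1239.84 eV·nm / 0.3085192744 eV
λ = 4018.6792 nm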